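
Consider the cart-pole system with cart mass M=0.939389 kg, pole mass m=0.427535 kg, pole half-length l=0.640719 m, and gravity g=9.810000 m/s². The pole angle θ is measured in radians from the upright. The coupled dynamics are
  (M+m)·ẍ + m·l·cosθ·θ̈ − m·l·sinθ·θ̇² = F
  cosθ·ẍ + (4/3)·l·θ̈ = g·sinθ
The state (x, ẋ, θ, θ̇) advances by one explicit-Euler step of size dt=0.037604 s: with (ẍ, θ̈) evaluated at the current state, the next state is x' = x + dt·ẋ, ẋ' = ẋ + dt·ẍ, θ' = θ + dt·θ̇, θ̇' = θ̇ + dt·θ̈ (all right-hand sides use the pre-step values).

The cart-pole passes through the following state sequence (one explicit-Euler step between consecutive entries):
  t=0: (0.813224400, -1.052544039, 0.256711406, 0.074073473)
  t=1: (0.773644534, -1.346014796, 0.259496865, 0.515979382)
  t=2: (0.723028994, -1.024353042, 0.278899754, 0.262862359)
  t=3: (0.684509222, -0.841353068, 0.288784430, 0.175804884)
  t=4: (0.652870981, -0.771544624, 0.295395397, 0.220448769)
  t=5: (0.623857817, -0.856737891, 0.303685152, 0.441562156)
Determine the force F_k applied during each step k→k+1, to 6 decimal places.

step 0→1:
  ẍ = (ẋ'−ẋ)/dt = (-1.346014796−-1.052544039)/0.037604 = -7.804243
  θ̈ = (θ̇'−θ̇)/dt = (0.515979382−0.074073473)/0.037604 = 11.751567
  sinθ=0.253901, cosθ=0.967230
  F = (M+m)·ẍ + m·l·cosθ·θ̈ − m·l·sinθ·θ̇² = -10.667807 + 3.113615 − 0.000382 = -7.554574
step 1→2:
  ẍ = (ẋ'−ẋ)/dt = (-1.024353042−-1.346014796)/0.037604 = 8.553924
  θ̈ = (θ̇'−θ̇)/dt = (0.262862359−0.515979382)/0.037604 = -6.731120
  sinθ=0.256594, cosθ=0.966519
  F = (M+m)·ẍ + m·l·cosθ·θ̈ − m·l·sinθ·θ̇² = 11.692564 + -1.782121 − 0.018713 = 9.891730
step 2→3:
  ẍ = (ẋ'−ẋ)/dt = (-0.841353068−-1.024353042)/0.037604 = 4.866503
  θ̈ = (θ̇'−θ̇)/dt = (0.175804884−0.262862359)/0.037604 = -2.315112
  sinθ=0.275298, cosθ=0.961359
  F = (M+m)·ẍ + m·l·cosθ·θ̈ − m·l·sinθ·θ̇² = 6.652140 + -0.609673 − 0.005211 = 6.037256
step 3→4:
  ẍ = (ẋ'−ẋ)/dt = (-0.771544624−-0.841353068)/0.037604 = 1.856410
  θ̈ = (θ̇'−θ̇)/dt = (0.220448769−0.175804884)/0.037604 = 1.187211
  sinθ=0.284787, cosθ=0.958591
  F = (M+m)·ẍ + m·l·cosθ·θ̈ − m·l·sinθ·θ̇² = 2.537571 + 0.311746 − 0.002411 = 2.846906
step 4→5:
  ẍ = (ẋ'−ẋ)/dt = (-0.856737891−-0.771544624)/0.037604 = -2.265537
  θ̈ = (θ̇'−θ̇)/dt = (0.441562156−0.220448769)/0.037604 = 5.880050
  sinθ=0.291118, cosθ=0.956687
  F = (M+m)·ẍ + m·l·cosθ·θ̈ − m·l·sinθ·θ̇² = -3.096817 + 1.540956 − 0.003875 = -1.559737

F_0 = -7.554574 N
F_1 = 9.891730 N
F_2 = 6.037256 N
F_3 = 2.846906 N
F_4 = -1.559737 N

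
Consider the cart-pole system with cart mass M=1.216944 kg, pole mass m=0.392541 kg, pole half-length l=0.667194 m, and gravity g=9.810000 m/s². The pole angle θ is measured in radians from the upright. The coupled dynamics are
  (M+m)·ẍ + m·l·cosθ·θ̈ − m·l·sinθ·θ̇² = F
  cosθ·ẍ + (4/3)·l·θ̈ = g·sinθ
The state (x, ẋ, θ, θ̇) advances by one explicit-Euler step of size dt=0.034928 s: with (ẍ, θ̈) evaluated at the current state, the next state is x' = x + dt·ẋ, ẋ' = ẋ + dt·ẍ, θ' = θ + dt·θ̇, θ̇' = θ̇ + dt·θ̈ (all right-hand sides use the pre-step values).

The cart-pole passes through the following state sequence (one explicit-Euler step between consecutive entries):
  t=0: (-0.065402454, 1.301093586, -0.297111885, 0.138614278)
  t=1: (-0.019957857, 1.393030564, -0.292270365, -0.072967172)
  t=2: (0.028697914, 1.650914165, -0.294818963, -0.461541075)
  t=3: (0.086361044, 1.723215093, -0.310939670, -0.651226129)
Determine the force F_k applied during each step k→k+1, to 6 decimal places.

F_0 = 2.720944 N
F_1 = 9.093612 N
F_2 = 1.986892 N

step 0→1:
  ẍ = (ẋ'−ẋ)/dt = (1.393030564−1.301093586)/0.034928 = 2.632186
  θ̈ = (θ̇'−θ̇)/dt = (-0.072967172−0.138614278)/0.034928 = -6.057646
  sinθ=-0.292760, cosθ=0.956186
  F = (M+m)·ẍ + m·l·cosθ·θ̈ − m·l·sinθ·θ̇² = 4.236463 + -1.516992 − -0.001473 = 2.720944
step 1→2:
  ẍ = (ẋ'−ẋ)/dt = (1.650914165−1.393030564)/0.034928 = 7.383291
  θ̈ = (θ̇'−θ̇)/dt = (-0.461541075−-0.072967172)/0.034928 = -11.124997
  sinθ=-0.288127, cosθ=0.957592
  F = (M+m)·ẍ + m·l·cosθ·θ̈ − m·l·sinθ·θ̇² = 11.883297 + -2.790086 − -0.000402 = 9.093612
step 2→3:
  ẍ = (ẋ'−ẋ)/dt = (1.723215093−1.650914165)/0.034928 = 2.069999
  θ̈ = (θ̇'−θ̇)/dt = (-0.651226129−-0.461541075)/0.034928 = -5.430745
  sinθ=-0.290567, cosθ=0.956855
  F = (M+m)·ẍ + m·l·cosθ·θ̈ − m·l·sinθ·θ̇² = 3.331632 + -1.360951 − -0.016211 = 1.986892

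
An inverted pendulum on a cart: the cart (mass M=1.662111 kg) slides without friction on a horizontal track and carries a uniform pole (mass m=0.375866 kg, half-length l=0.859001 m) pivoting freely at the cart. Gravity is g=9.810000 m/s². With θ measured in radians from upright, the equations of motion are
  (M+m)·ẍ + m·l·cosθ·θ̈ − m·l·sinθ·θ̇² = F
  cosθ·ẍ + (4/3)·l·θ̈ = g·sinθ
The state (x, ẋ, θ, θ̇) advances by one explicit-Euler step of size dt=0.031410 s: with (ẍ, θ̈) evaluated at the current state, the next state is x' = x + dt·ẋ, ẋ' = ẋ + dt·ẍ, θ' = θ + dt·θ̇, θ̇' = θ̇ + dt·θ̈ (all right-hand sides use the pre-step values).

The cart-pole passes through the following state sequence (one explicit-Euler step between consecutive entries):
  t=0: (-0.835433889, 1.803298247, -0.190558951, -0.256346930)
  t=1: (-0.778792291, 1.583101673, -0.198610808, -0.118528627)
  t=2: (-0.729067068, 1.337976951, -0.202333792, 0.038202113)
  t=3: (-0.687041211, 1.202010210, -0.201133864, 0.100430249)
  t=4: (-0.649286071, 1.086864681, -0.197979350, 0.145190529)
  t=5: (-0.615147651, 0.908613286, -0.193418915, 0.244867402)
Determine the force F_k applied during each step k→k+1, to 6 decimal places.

step 0→1:
  ẍ = (ẋ'−ẋ)/dt = (1.583101673−1.803298247)/0.031410 = -7.010397
  θ̈ = (θ̇'−θ̇)/dt = (-0.118528627−-0.256346930)/0.031410 = 4.387721
  sinθ=-0.189408, cosθ=0.981899
  F = (M+m)·ẍ + m·l·cosθ·θ̈ − m·l·sinθ·θ̇² = -14.287028 + 1.391016 − -0.004019 = -12.891993
step 1→2:
  ẍ = (ẋ'−ẋ)/dt = (1.337976951−1.583101673)/0.031410 = -7.804034
  θ̈ = (θ̇'−θ̇)/dt = (0.038202113−-0.118528627)/0.031410 = 4.989836
  sinθ=-0.197308, cosθ=0.980342
  F = (M+m)·ẍ + m·l·cosθ·θ̈ − m·l·sinθ·θ̇² = -15.904443 + 1.579394 − -0.000895 = -14.324154
step 2→3:
  ẍ = (ẋ'−ẋ)/dt = (1.202010210−1.337976951)/0.031410 = -4.328772
  θ̈ = (θ̇'−θ̇)/dt = (0.100430249−0.038202113)/0.031410 = 1.981157
  sinθ=-0.200956, cosθ=0.979600
  F = (M+m)·ẍ + m·l·cosθ·θ̈ − m·l·sinθ·θ̇² = -8.821939 + 0.626606 − -0.000095 = -8.195238
step 3→4:
  ẍ = (ẋ'−ẋ)/dt = (1.086864681−1.202010210)/0.031410 = -3.665888
  θ̈ = (θ̇'−θ̇)/dt = (0.145190529−0.100430249)/0.031410 = 1.425033
  sinθ=-0.199780, cosθ=0.979841
  F = (M+m)·ẍ + m·l·cosθ·θ̈ − m·l·sinθ·θ̇² = -7.470995 + 0.450824 − -0.000651 = -7.019520
step 4→5:
  ẍ = (ẋ'−ẋ)/dt = (0.908613286−1.086864681)/0.031410 = -5.674989
  θ̈ = (θ̇'−θ̇)/dt = (0.244867402−0.145190529)/0.031410 = 3.173412
  sinθ=-0.196689, cosθ=0.980466
  F = (M+m)·ẍ + m·l·cosθ·θ̈ − m·l·sinθ·θ̇² = -11.565496 + 1.004583 − -0.001339 = -10.559575

F_0 = -12.891993 N
F_1 = -14.324154 N
F_2 = -8.195238 N
F_3 = -7.019520 N
F_4 = -10.559575 N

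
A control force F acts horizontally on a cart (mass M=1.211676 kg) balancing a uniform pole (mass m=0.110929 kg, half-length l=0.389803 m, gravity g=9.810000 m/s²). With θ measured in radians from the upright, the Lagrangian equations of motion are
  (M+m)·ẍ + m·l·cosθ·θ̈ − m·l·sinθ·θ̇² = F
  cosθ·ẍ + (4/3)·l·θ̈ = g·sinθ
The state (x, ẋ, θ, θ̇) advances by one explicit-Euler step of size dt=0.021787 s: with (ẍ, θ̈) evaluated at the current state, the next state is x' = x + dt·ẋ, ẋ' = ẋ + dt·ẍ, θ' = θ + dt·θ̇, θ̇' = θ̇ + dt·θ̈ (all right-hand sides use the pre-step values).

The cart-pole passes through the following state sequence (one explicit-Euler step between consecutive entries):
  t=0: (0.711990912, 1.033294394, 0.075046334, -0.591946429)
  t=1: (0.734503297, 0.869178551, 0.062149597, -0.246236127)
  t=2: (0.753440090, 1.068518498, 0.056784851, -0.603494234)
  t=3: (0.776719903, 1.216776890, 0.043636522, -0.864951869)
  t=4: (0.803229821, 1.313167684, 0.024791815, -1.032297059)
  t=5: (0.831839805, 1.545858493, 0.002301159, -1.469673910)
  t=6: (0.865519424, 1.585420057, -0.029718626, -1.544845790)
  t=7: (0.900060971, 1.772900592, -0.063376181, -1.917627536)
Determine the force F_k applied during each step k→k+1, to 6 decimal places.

F_0 = -9.279781 N
F_1 = 11.393321 N
F_2 = 8.481227 N
F_3 = 5.518291 N
F_4 = 13.256831 N
F_5 = 2.252223 N
F_6 = 10.644759 N

step 0→1:
  ẍ = (ẋ'−ẋ)/dt = (0.869178551−1.033294394)/0.021787 = -7.532742
  θ̈ = (θ̇'−θ̇)/dt = (-0.246236127−-0.591946429)/0.021787 = 15.867733
  sinθ=0.074976, cosθ=0.997185
  F = (M+m)·ẍ + m·l·cosθ·θ̈ − m·l·sinθ·θ̇² = -9.962842 + 0.684197 − 0.001136 = -9.279781
step 1→2:
  ẍ = (ẋ'−ẋ)/dt = (1.068518498−0.869178551)/0.021787 = 9.149490
  θ̈ = (θ̇'−θ̇)/dt = (-0.603494234−-0.246236127)/0.021787 = -16.397765
  sinθ=0.062110, cosθ=0.998069
  F = (M+m)·ẍ + m·l·cosθ·θ̈ − m·l·sinθ·θ̇² = 12.101162 + -0.707678 − 0.000163 = 11.393321
step 2→3:
  ẍ = (ẋ'−ẋ)/dt = (1.216776890−1.068518498)/0.021787 = 6.804902
  θ̈ = (θ̇'−θ̇)/dt = (-0.864951869−-0.603494234)/0.021787 = -12.000626
  sinθ=0.056754, cosθ=0.998388
  F = (M+m)·ẍ + m·l·cosθ·θ̈ − m·l·sinθ·θ̇² = 9.000197 + -0.518076 − 0.000894 = 8.481227
step 3→4:
  ẍ = (ẋ'−ẋ)/dt = (1.313167684−1.216776890)/0.021787 = 4.424234
  θ̈ = (θ̇'−θ̇)/dt = (-1.032297059−-0.864951869)/0.021787 = -7.680965
  sinθ=0.043623, cosθ=0.999048
  F = (M+m)·ẍ + m·l·cosθ·θ̈ − m·l·sinθ·θ̇² = 5.851514 + -0.331812 − 0.001411 = 5.518291
step 4→5:
  ẍ = (ẋ'−ẋ)/dt = (1.545858493−1.313167684)/0.021787 = 10.680259
  θ̈ = (θ̇'−θ̇)/dt = (-1.469673910−-1.032297059)/0.021787 = -20.075130
  sinθ=0.024789, cosθ=0.999693
  F = (M+m)·ẍ + m·l·cosθ·θ̈ − m·l·sinθ·θ̇² = 14.125764 + -0.867791 − 0.001142 = 13.256831
step 5→6:
  ẍ = (ẋ'−ẋ)/dt = (1.585420057−1.545858493)/0.021787 = 1.815833
  θ̈ = (θ̇'−θ̇)/dt = (-1.544845790−-1.469673910)/0.021787 = -3.450309
  sinθ=0.002301, cosθ=0.999997
  F = (M+m)·ẍ + m·l·cosθ·θ̈ − m·l·sinθ·θ̇² = 2.401630 + -0.149193 − 0.000215 = 2.252223
step 6→7:
  ẍ = (ẋ'−ẋ)/dt = (1.772900592−1.585420057)/0.021787 = 8.605156
  θ̈ = (θ̇'−θ̇)/dt = (-1.917627536−-1.544845790)/0.021787 = -17.110283
  sinθ=-0.029714, cosθ=0.999558
  F = (M+m)·ẍ + m·l·cosθ·θ̈ − m·l·sinθ·θ̇² = 11.381222 + -0.739530 − -0.003066 = 10.644759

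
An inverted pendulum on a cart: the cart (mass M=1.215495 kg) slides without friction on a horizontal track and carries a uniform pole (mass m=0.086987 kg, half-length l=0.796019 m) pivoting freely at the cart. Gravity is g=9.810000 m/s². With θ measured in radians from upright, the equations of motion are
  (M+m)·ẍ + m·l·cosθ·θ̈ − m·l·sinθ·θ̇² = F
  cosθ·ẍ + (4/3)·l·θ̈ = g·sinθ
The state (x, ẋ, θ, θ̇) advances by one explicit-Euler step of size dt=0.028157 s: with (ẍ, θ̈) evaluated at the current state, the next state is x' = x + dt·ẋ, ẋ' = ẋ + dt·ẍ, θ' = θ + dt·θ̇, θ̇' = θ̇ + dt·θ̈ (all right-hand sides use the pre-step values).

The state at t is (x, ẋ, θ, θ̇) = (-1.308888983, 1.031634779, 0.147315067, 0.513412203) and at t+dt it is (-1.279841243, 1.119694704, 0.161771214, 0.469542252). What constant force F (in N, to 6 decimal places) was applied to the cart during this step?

ẍ = (ẋ'−ẋ)/dt = (1.119694704−1.031634779)/0.028157 = 3.127461
θ̈ = (θ̇'−θ̇)/dt = (0.469542252−0.513412203)/0.028157 = -1.558048
sinθ=0.146783, cosθ=0.989169
F = (M+m)·ẍ + m·l·cosθ·θ̈ − m·l·sinθ·θ̇² = 4.073462 + -0.106716 − 0.002679 = 3.964067

F = 3.964067 N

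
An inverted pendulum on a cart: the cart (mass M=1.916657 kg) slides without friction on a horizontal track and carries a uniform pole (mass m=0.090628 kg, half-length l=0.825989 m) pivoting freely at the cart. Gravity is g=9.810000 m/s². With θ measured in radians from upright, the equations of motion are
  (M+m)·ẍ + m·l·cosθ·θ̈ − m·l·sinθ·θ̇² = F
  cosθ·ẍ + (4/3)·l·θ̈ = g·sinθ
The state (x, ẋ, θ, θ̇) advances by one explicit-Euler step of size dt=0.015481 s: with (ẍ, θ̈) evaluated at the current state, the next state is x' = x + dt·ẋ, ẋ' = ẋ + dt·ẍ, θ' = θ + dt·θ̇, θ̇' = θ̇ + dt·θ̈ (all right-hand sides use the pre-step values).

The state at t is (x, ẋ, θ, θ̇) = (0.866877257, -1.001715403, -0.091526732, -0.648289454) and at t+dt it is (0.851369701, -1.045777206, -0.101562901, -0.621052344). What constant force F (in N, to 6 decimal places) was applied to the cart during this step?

ẍ = (ẋ'−ẋ)/dt = (-1.045777206−-1.001715403)/0.015481 = -2.846186
θ̈ = (θ̇'−θ̇)/dt = (-0.621052344−-0.648289454)/0.015481 = 1.759390
sinθ=-0.091399, cosθ=0.995814
F = (M+m)·ẍ + m·l·cosθ·θ̈ − m·l·sinθ·θ̇² = -5.713106 + 0.131153 − -0.002876 = -5.579078

F = -5.579078 N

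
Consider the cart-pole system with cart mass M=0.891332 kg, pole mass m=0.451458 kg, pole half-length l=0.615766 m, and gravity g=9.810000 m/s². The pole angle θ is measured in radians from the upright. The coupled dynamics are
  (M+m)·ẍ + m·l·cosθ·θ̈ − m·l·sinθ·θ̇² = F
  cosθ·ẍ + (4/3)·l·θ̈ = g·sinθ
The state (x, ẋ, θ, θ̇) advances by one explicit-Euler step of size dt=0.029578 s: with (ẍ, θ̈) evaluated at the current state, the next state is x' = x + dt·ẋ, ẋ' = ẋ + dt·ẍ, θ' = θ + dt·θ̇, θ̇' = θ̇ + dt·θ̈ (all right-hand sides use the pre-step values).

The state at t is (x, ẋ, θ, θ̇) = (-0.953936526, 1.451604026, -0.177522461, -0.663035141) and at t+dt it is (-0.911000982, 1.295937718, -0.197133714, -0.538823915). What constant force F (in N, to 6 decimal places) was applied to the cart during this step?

ẍ = (ẋ'−ẋ)/dt = (1.295937718−1.451604026)/0.029578 = -5.262909
θ̈ = (θ̇'−θ̇)/dt = (-0.538823915−-0.663035141)/0.029578 = 4.199446
sinθ=-0.176592, cosθ=0.984284
F = (M+m)·ẍ + m·l·cosθ·θ̈ − m·l·sinθ·θ̇² = -7.066981 + 1.149068 − -0.021581 = -5.896332

F = -5.896332 N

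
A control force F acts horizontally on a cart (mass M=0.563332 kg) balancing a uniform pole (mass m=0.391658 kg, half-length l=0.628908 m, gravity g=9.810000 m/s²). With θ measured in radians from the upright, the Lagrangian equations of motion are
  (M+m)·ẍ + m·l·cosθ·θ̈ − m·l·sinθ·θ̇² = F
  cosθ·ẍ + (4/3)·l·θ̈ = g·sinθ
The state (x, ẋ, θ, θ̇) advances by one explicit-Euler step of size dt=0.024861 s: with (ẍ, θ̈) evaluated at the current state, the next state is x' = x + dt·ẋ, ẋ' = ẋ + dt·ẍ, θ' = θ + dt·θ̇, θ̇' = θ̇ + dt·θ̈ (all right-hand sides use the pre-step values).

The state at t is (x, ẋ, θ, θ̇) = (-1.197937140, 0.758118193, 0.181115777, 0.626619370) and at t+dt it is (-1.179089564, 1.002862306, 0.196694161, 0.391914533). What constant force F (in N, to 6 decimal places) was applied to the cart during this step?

F = 7.096614 N

ẍ = (ẋ'−ẋ)/dt = (1.002862306−0.758118193)/0.024861 = 9.844500
θ̈ = (θ̇'−θ̇)/dt = (0.391914533−0.626619370)/0.024861 = -9.440684
sinθ=0.180127, cosθ=0.983643
F = (M+m)·ẍ + m·l·cosθ·θ̈ − m·l·sinθ·θ̇² = 9.401399 + -2.287364 − 0.017421 = 7.096614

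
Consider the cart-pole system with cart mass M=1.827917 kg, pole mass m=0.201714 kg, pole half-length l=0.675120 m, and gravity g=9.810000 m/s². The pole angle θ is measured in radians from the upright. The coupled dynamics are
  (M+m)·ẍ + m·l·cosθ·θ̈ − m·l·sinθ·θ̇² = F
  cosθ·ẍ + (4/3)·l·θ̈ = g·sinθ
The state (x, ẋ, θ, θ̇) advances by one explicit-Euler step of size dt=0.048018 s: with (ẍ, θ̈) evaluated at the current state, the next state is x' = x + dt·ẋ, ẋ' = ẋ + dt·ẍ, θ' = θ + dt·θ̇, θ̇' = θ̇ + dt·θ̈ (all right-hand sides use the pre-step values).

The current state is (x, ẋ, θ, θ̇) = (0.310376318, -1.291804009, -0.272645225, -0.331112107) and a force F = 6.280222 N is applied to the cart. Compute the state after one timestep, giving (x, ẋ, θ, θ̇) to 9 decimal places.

(0.248346473, -1.122508947, -0.288544566, -0.653152299)

sinθ=-0.269279891, cosθ=0.963061961
temp = (F + m·l·θ̇²·sinθ)/(M+m) = (6.280222 + -0.004020417)/2.029631 = 3.092287013
θ̈ = (g·sinθ − cosθ·temp)/(l·(4/3 − m·cos²θ/(M+m))) = -6.706655663
ẍ = temp − m·l·θ̈·cosθ/(M+m) = 3.525658333
Euler: x'=0.310376318+0.048018·-1.291804009=0.248346473, ẋ'=-1.291804009+0.048018·3.525658333=-1.122508947
       θ'=-0.272645225+0.048018·-0.331112107=-0.288544566, θ̇'=-0.331112107+0.048018·-6.706655663=-0.653152299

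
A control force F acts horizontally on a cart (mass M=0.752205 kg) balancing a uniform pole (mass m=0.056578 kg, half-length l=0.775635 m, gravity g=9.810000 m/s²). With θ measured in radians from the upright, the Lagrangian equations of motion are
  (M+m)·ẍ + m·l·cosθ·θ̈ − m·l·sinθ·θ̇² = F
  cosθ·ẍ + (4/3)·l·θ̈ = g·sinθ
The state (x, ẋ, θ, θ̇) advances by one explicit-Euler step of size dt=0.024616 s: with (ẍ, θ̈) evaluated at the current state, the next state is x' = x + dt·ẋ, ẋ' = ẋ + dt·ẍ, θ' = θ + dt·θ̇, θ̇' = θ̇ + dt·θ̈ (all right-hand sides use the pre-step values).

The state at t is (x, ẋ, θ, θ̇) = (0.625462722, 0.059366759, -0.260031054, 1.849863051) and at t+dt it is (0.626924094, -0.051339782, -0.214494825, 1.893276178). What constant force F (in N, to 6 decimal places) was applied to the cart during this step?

F = -3.523970 N

ẍ = (ẋ'−ẋ)/dt = (-0.051339782−0.059366759)/0.024616 = -4.497341
θ̈ = (θ̇'−θ̇)/dt = (1.893276178−1.849863051)/0.024616 = 1.763614
sinθ=-0.257111, cosθ=0.966382
F = (M+m)·ẍ + m·l·cosθ·θ̈ − m·l·sinθ·θ̇² = -3.637373 + 0.074792 − -0.038610 = -3.523970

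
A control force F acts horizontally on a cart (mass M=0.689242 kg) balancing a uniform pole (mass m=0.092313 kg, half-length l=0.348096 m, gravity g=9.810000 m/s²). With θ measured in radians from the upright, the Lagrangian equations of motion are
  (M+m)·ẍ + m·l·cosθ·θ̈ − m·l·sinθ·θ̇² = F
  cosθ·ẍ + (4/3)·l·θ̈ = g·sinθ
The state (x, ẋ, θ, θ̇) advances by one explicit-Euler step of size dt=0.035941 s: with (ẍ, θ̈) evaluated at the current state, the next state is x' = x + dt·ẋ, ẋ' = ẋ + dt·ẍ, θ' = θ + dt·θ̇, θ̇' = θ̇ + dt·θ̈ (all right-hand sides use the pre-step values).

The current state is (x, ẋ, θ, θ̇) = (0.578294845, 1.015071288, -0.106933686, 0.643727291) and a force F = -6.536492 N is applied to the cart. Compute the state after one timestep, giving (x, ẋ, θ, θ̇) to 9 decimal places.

sinθ=-0.106730008, cosθ=0.994288039
temp = (F + m·l·θ̇²·sinθ)/(M+m) = (-6.536492 + -0.001421190)/0.781555 = -8.365263085
θ̈ = (g·sinθ − cosθ·temp)/(l·(4/3 − m·cos²θ/(M+m))) = 17.168318998
ẍ = temp − m·l·θ̈·cosθ/(M+m) = -9.067109913
Euler: x'=0.578294845+0.035941·1.015071288=0.614777522, ẋ'=1.015071288+0.035941·-9.067109913=0.689190291
       θ'=-0.106933686+0.035941·0.643727291=-0.083797483, θ̇'=0.643727291+0.035941·17.168318998=1.260773844

(0.614777522, 0.689190291, -0.083797483, 1.260773844)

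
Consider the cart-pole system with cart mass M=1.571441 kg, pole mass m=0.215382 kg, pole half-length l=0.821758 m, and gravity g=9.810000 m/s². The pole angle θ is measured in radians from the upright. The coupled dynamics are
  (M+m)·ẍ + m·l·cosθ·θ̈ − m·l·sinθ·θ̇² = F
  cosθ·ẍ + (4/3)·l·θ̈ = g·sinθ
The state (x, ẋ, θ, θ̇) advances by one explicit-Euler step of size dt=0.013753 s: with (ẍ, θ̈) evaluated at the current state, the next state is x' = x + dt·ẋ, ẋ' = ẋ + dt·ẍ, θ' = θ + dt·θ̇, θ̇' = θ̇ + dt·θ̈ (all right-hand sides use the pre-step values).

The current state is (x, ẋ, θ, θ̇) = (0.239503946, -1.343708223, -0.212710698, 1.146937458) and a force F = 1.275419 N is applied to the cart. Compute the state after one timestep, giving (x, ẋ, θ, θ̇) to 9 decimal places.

sinθ=-0.211110277, cosθ=0.977462250
temp = (F + m·l·θ̇²·sinθ)/(M+m) = (1.275419 + -0.049152113)/1.786823 = 0.686283357
θ̈ = (g·sinθ − cosθ·temp)/(l·(4/3 − m·cos²θ/(M+m))) = -2.738964924
ẍ = temp − m·l·θ̈·cosθ/(M+m) = 0.951474049
Euler: x'=0.239503946+0.013753·-1.343708223=0.221023927, ẋ'=-1.343708223+0.013753·0.951474049=-1.330622600
       θ'=-0.212710698+0.013753·1.146937458=-0.196936867, θ̇'=1.146937458+0.013753·-2.738964924=1.109268473

(0.221023927, -1.330622600, -0.196936867, 1.109268473)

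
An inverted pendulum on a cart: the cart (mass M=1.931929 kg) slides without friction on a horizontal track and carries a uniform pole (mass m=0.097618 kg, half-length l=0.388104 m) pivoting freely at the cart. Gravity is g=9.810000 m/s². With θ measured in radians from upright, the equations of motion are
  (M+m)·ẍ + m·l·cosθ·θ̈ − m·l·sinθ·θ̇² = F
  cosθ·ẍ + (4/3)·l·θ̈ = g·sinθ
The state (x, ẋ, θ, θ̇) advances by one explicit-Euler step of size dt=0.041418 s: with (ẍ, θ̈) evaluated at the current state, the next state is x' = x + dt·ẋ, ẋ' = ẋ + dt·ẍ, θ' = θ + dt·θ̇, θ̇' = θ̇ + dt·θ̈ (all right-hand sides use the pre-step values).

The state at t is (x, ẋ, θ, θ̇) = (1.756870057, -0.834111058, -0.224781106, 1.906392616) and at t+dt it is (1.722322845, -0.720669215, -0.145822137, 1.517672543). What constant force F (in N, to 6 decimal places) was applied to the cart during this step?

ẍ = (ẋ'−ẋ)/dt = (-0.720669215−-0.834111058)/0.041418 = 2.738950
θ̈ = (θ̇'−θ̇)/dt = (1.517672543−1.906392616)/0.041418 = -9.385293
sinθ=-0.222893, cosθ=0.974843
F = (M+m)·ẍ + m·l·cosθ·θ̈ − m·l·sinθ·θ̇² = 5.558828 + -0.346626 − -0.030690 = 5.242893

F = 5.242893 N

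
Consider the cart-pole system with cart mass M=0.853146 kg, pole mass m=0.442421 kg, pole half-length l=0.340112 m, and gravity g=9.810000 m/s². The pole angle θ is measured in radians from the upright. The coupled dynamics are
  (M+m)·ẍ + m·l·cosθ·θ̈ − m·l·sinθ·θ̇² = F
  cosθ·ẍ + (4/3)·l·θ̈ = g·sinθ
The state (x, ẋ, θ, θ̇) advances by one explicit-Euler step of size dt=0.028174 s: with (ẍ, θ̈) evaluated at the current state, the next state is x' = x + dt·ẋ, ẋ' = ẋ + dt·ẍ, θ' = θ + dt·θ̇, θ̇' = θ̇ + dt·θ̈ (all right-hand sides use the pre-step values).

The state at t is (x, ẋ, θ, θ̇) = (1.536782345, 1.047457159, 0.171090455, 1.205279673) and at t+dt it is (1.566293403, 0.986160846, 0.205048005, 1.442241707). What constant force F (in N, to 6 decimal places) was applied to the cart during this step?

F = -1.608799 N

ẍ = (ẋ'−ẋ)/dt = (0.986160846−1.047457159)/0.028174 = -2.175634
θ̈ = (θ̇'−θ̇)/dt = (1.442241707−1.205279673)/0.028174 = 8.410664
sinθ=0.170257, cosθ=0.985400
F = (M+m)·ẍ + m·l·cosθ·θ̈ − m·l·sinθ·θ̇² = -2.818680 + 1.247097 − 0.037217 = -1.608799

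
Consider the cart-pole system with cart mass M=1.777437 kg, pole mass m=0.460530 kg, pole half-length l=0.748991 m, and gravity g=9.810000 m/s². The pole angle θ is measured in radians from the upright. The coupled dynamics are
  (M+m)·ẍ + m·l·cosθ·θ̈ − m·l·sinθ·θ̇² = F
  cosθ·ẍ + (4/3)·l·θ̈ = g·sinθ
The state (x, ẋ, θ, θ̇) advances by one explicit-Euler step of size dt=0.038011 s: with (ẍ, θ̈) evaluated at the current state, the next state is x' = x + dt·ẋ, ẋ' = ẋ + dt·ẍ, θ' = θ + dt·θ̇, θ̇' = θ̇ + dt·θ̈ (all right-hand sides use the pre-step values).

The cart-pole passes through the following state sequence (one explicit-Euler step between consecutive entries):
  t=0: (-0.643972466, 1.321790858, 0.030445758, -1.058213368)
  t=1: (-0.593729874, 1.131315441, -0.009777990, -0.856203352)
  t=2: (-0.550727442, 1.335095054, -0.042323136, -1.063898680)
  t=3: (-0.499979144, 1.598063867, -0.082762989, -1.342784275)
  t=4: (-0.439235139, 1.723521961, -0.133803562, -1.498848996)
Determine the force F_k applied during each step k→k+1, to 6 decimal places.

F_0 = -9.394045 N
F_1 = 10.115717 N
F_2 = 12.970792 N
F_3 = 6.026619 N

step 0→1:
  ẍ = (ẋ'−ẋ)/dt = (1.131315441−1.321790858)/0.038011 = -5.011060
  θ̈ = (θ̇'−θ̇)/dt = (-0.856203352−-1.058213368)/0.038011 = 5.314515
  sinθ=0.030441, cosθ=0.999537
  F = (M+m)·ẍ + m·l·cosθ·θ̈ − m·l·sinθ·θ̇² = -11.214588 + 1.832301 − 0.011758 = -9.394045
step 1→2:
  ẍ = (ẋ'−ẋ)/dt = (1.335095054−1.131315441)/0.038011 = 5.361070
  θ̈ = (θ̇'−θ̇)/dt = (-1.063898680−-0.856203352)/0.038011 = -5.464085
  sinθ=-0.009778, cosθ=0.999952
  F = (M+m)·ẍ + m·l·cosθ·θ̈ − m·l·sinθ·θ̇² = 11.997897 + -1.884652 − -0.002472 = 10.115717
step 2→3:
  ẍ = (ẋ'−ẋ)/dt = (1.598063867−1.335095054)/0.038011 = 6.918229
  θ̈ = (θ̇'−θ̇)/dt = (-1.342784275−-1.063898680)/0.038011 = -7.336971
  sinθ=-0.042311, cosθ=0.999105
  F = (M+m)·ẍ + m·l·cosθ·θ̈ − m·l·sinθ·θ̇² = 15.482769 + -2.528496 − -0.016519 = 12.970792
step 3→4:
  ẍ = (ẋ'−ẋ)/dt = (1.723521961−1.598063867)/0.038011 = 3.300573
  θ̈ = (θ̇'−θ̇)/dt = (-1.498848996−-1.342784275)/0.038011 = -4.105778
  sinθ=-0.082669, cosθ=0.996577
  F = (M+m)·ẍ + m·l·cosθ·θ̈ − m·l·sinθ·θ̇² = 7.386574 + -1.411370 − -0.051415 = 6.026619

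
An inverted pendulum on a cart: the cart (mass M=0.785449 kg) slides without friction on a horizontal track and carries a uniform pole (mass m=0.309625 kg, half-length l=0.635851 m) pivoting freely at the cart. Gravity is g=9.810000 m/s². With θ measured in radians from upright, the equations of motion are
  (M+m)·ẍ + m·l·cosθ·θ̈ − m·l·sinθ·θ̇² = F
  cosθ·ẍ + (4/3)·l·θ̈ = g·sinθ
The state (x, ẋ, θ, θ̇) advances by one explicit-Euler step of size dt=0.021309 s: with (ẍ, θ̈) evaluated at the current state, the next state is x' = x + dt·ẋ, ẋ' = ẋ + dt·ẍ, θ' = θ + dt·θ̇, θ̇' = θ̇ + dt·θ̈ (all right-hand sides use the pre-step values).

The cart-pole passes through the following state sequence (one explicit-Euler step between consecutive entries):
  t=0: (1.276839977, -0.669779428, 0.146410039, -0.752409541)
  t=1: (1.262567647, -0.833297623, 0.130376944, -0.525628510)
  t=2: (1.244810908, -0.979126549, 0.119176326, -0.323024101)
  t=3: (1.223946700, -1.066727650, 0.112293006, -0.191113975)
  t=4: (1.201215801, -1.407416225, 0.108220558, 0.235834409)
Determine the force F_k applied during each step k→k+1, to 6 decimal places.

step 0→1:
  ẍ = (ẋ'−ẋ)/dt = (-0.833297623−-0.669779428)/0.021309 = -7.673668
  θ̈ = (θ̇'−θ̇)/dt = (-0.525628510−-0.752409541)/0.021309 = 10.642500
  sinθ=0.145888, cosθ=0.989301
  F = (M+m)·ẍ + m·l·cosθ·θ̈ − m·l·sinθ·θ̇² = -8.403235 + 2.072829 − 0.016260 = -6.346665
step 1→2:
  ẍ = (ẋ'−ẋ)/dt = (-0.979126549−-0.833297623)/0.021309 = -6.843537
  θ̈ = (θ̇'−θ̇)/dt = (-0.323024101−-0.525628510)/0.021309 = 9.507927
  sinθ=0.130008, cosθ=0.991513
  F = (M+m)·ẍ + m·l·cosθ·θ̈ − m·l·sinθ·θ̇² = -7.494179 + 1.855990 − 0.007072 = -5.645261
step 2→3:
  ẍ = (ẋ'−ẋ)/dt = (-1.066727650−-0.979126549)/0.021309 = -4.110991
  θ̈ = (θ̇'−θ̇)/dt = (-0.191113975−-0.323024101)/0.021309 = 6.190348
  sinθ=0.118894, cosθ=0.992907
  F = (M+m)·ẍ + m·l·cosθ·θ̈ − m·l·sinθ·θ̇² = -4.501839 + 1.210082 − 0.002442 = -3.294199
step 3→4:
  ẍ = (ẋ'−ẋ)/dt = (-1.407416225−-1.066727650)/0.021309 = -15.988013
  θ̈ = (θ̇'−θ̇)/dt = (0.235834409−-0.191113975)/0.021309 = 20.036059
  sinθ=0.112057, cosθ=0.993702
  F = (M+m)·ẍ + m·l·cosθ·θ̈ − m·l·sinθ·θ̇² = -17.508058 + 3.919762 − 0.000806 = -13.589101

F_0 = -6.346665 N
F_1 = -5.645261 N
F_2 = -3.294199 N
F_3 = -13.589101 N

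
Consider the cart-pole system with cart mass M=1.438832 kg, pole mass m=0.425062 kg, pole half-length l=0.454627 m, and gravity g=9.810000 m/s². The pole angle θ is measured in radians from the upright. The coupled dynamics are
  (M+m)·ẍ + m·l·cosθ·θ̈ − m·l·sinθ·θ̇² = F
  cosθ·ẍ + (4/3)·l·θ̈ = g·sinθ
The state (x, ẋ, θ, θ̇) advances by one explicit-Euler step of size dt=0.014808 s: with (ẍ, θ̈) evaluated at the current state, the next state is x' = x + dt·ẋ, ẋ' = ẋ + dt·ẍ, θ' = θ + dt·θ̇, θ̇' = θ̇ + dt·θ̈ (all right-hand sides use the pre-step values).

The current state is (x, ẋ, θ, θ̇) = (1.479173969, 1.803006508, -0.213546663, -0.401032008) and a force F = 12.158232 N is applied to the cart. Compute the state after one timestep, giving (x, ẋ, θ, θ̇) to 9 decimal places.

sinθ=-0.211927328, cosθ=0.977285428
temp = (F + m·l·θ̇²·sinθ)/(M+m) = (12.158232 + -0.006586467)/1.863894 = 6.519493884
θ̈ = (g·sinθ − cosθ·temp)/(l·(4/3 − m·cos²θ/(M+m))) = -16.662620907
ẍ = temp − m·l·θ̈·cosθ/(M+m) = 8.207799373
Euler: x'=1.479173969+0.014808·1.803006508=1.505872889, ẋ'=1.803006508+0.014808·8.207799373=1.924547601
       θ'=-0.213546663+0.014808·-0.401032008=-0.219485145, θ̇'=-0.401032008+0.014808·-16.662620907=-0.647772098

(1.505872889, 1.924547601, -0.219485145, -0.647772098)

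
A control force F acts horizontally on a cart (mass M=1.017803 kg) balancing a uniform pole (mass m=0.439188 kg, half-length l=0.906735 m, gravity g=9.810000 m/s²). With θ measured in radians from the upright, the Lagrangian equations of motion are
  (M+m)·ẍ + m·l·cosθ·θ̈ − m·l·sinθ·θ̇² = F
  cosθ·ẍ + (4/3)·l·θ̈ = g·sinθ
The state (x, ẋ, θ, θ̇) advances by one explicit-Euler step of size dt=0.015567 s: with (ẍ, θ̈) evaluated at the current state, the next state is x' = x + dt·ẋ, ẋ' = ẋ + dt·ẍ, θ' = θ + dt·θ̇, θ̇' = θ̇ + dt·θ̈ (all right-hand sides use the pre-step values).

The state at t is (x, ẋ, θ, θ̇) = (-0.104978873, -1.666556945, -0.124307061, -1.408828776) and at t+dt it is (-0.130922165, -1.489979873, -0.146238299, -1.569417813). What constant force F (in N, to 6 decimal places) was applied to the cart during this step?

F = 12.548295 N

ẍ = (ẋ'−ẋ)/dt = (-1.489979873−-1.666556945)/0.015567 = 11.343038
θ̈ = (θ̇'−θ̇)/dt = (-1.569417813−-1.408828776)/0.015567 = -10.315991
sinθ=-0.123987, cosθ=0.992284
F = (M+m)·ẍ + m·l·cosθ·θ̈ − m·l·sinθ·θ̇² = 16.526704 + -4.076409 − -0.098000 = 12.548295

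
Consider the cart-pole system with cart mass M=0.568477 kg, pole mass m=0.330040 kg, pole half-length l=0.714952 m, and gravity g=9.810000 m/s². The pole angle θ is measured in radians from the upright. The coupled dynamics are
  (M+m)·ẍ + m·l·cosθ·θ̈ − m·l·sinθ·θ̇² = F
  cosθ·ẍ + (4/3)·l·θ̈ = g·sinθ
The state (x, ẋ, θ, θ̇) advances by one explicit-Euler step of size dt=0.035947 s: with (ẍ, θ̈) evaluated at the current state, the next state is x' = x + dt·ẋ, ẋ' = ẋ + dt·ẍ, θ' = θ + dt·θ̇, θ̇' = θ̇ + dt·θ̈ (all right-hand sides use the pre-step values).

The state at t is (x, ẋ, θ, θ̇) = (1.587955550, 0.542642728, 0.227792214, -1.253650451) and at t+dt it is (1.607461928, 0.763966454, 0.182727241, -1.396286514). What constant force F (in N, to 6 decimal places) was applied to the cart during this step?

F = 4.536270 N

ẍ = (ẋ'−ẋ)/dt = (0.763966454−0.542642728)/0.035947 = 6.156946
θ̈ = (θ̇'−θ̇)/dt = (-1.396286514−-1.253650451)/0.035947 = -3.967955
sinθ=0.225827, cosθ=0.974167
F = (M+m)·ẍ + m·l·cosθ·θ̈ − m·l·sinθ·θ̇² = 5.532120 + -0.912103 − 0.083748 = 4.536270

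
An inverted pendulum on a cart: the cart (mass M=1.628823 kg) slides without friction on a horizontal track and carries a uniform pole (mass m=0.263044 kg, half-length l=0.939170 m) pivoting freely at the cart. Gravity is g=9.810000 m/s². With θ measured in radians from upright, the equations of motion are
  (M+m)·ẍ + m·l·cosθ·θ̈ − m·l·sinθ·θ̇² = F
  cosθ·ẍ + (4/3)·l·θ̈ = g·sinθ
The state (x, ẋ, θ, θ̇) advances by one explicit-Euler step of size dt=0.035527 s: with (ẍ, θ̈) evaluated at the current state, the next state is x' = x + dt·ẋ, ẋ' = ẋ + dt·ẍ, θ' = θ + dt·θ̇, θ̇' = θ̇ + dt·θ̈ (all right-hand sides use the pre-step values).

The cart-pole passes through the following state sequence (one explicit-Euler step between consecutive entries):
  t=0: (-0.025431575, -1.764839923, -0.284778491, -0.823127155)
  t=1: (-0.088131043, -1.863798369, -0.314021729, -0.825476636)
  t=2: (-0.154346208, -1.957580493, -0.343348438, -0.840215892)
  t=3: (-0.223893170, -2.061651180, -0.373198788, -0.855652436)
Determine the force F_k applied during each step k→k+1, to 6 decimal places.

F_0 = -5.238343 N
F_1 = -5.039524 N
F_2 = -5.584287 N

step 0→1:
  ẍ = (ẋ'−ẋ)/dt = (-1.863798369−-1.764839923)/0.035527 = -2.785443
  θ̈ = (θ̇'−θ̇)/dt = (-0.825476636−-0.823127155)/0.035527 = -0.066132
  sinθ=-0.280945, cosθ=0.959724
  F = (M+m)·ẍ + m·l·cosθ·θ̈ − m·l·sinθ·θ̇² = -5.269688 + -0.015680 − -0.047025 = -5.238343
step 1→2:
  ẍ = (ẋ'−ẋ)/dt = (-1.957580493−-1.863798369)/0.035527 = -2.639742
  θ̈ = (θ̇'−θ̇)/dt = (-0.840215892−-0.825476636)/0.035527 = -0.414875
  sinθ=-0.308886, cosθ=0.951099
  F = (M+m)·ẍ + m·l·cosθ·θ̈ − m·l·sinθ·θ̇² = -4.994041 + -0.097480 − -0.051997 = -5.039524
step 2→3:
  ẍ = (ẋ'−ẋ)/dt = (-2.061651180−-1.957580493)/0.035527 = -2.929341
  θ̈ = (θ̇'−θ̇)/dt = (-0.855652436−-0.840215892)/0.035527 = -0.434502
  sinθ=-0.336642, cosθ=0.941633
  F = (M+m)·ẍ + m·l·cosθ·θ̈ − m·l·sinθ·θ̇² = -5.541923 + -0.101075 − -0.058711 = -5.584287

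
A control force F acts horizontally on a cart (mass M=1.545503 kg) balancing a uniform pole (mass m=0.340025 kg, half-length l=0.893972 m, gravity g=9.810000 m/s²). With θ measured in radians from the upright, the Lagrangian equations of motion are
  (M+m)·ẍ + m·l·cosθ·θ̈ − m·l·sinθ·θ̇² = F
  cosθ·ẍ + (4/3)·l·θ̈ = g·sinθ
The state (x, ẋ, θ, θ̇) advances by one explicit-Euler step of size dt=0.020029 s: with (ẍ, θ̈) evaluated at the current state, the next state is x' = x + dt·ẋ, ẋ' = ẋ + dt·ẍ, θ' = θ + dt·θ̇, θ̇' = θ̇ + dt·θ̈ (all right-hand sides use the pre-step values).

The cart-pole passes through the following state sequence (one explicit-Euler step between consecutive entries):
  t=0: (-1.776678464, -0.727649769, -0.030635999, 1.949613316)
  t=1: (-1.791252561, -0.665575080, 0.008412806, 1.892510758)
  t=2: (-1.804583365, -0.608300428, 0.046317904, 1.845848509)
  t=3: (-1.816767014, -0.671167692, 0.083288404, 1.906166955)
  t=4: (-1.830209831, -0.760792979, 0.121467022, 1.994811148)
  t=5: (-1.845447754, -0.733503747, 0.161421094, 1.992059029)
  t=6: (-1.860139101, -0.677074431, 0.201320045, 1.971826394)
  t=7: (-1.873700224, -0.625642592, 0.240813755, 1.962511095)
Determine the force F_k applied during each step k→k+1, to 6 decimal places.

F_0 = 5.012878 N
F_1 = 4.674520 N
F_2 = -5.051822 N
F_3 = -7.188542 N
F_4 = 2.380981 N
F_5 = 4.815308 N
F_6 = 4.466937 N

step 0→1:
  ẍ = (ẋ'−ẋ)/dt = (-0.665575080−-0.727649769)/0.020029 = 3.099241
  θ̈ = (θ̇'−θ̇)/dt = (1.892510758−1.949613316)/0.020029 = -2.850994
  sinθ=-0.030631, cosθ=0.999531
  F = (M+m)·ẍ + m·l·cosθ·θ̈ − m·l·sinθ·θ̇² = 5.843705 + -0.866218 − -0.035391 = 5.012878
step 1→2:
  ẍ = (ẋ'−ẋ)/dt = (-0.608300428−-0.665575080)/0.020029 = 2.859586
  θ̈ = (θ̇'−θ̇)/dt = (1.845848509−1.892510758)/0.020029 = -2.329734
  sinθ=0.008413, cosθ=0.999965
  F = (M+m)·ẍ + m·l·cosθ·θ̈ − m·l·sinθ·θ̇² = 5.391830 + -0.708151 − 0.009159 = 4.674520
step 2→3:
  ẍ = (ẋ'−ẋ)/dt = (-0.671167692−-0.608300428)/0.020029 = -3.138812
  θ̈ = (θ̇'−θ̇)/dt = (1.906166955−1.845848509)/0.020029 = 3.011556
  sinθ=0.046301, cosθ=0.998928
  F = (M+m)·ẍ + m·l·cosθ·θ̈ − m·l·sinθ·θ̇² = -5.918318 + 0.914449 − 0.047954 = -5.051822
step 3→4:
  ẍ = (ẋ'−ẋ)/dt = (-0.760792979−-0.671167692)/0.020029 = -4.474776
  θ̈ = (θ̇'−θ̇)/dt = (1.994811148−1.906166955)/0.020029 = 4.425792
  sinθ=0.083192, cosθ=0.996534
  F = (M+m)·ẍ + m·l·cosθ·θ̈ − m·l·sinθ·θ̇² = -8.437315 + 1.340657 − 0.091884 = -7.188542
step 4→5:
  ẍ = (ẋ'−ẋ)/dt = (-0.733503747−-0.760792979)/0.020029 = 1.362486
  θ̈ = (θ̇'−θ̇)/dt = (1.992059029−1.994811148)/0.020029 = -0.137407
  sinθ=0.121169, cosθ=0.992632
  F = (M+m)·ẍ + m·l·cosθ·θ̈ − m·l·sinθ·θ̇² = 2.569005 + -0.041460 − 0.146564 = 2.380981
step 5→6:
  ẍ = (ẋ'−ẋ)/dt = (-0.677074431−-0.733503747)/0.020029 = 2.817381
  θ̈ = (θ̇'−θ̇)/dt = (1.971826394−1.992059029)/0.020029 = -1.010167
  sinθ=0.160721, cosθ=0.987000
  F = (M+m)·ẍ + m·l·cosθ·θ̈ − m·l·sinθ·θ̇² = 5.312250 + -0.303071 − 0.193871 = 4.815308
step 6→7:
  ẍ = (ẋ'−ẋ)/dt = (-0.625642592−-0.677074431)/0.020029 = 2.567869
  θ̈ = (θ̇'−θ̇)/dt = (1.962511095−1.971826394)/0.020029 = -0.465091
  sinθ=0.199963, cosθ=0.979803
  F = (M+m)·ẍ + m·l·cosθ·θ̈ − m·l·sinθ·θ̇² = 4.841788 + -0.138520 − 0.236331 = 4.466937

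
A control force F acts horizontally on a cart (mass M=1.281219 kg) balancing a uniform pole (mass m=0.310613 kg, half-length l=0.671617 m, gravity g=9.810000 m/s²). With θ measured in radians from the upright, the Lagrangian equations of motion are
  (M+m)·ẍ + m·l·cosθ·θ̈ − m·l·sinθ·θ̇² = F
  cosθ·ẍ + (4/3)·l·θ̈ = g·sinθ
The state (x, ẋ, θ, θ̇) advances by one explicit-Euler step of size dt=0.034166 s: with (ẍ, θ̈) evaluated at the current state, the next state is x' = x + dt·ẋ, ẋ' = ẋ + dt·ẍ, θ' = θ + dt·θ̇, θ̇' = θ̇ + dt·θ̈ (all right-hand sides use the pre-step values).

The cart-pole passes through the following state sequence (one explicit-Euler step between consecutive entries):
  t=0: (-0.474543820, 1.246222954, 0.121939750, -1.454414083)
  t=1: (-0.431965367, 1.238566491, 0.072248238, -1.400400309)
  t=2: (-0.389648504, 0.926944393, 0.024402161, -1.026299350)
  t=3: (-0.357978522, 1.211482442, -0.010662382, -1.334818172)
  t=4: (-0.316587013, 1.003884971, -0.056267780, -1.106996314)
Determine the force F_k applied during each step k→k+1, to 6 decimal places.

F_0 = -0.083048 N
F_1 = -12.270102 N
F_2 = 11.368370 N
F_3 = -8.277264 N

step 0→1:
  ẍ = (ẋ'−ẋ)/dt = (1.238566491−1.246222954)/0.034166 = -0.224096
  θ̈ = (θ̇'−θ̇)/dt = (-1.400400309−-1.454414083)/0.034166 = 1.580922
  sinθ=0.121638, cosθ=0.992575
  F = (M+m)·ẍ + m·l·cosθ·θ̈ − m·l·sinθ·θ̇² = -0.356723 + 0.327352 − 0.053677 = -0.083048
step 1→2:
  ẍ = (ẋ'−ẋ)/dt = (0.926944393−1.238566491)/0.034166 = -9.120825
  θ̈ = (θ̇'−θ̇)/dt = (-1.026299350−-1.400400309)/0.034166 = 10.949510
  sinθ=0.072185, cosθ=0.997391
  F = (M+m)·ẍ + m·l·cosθ·θ̈ − m·l·sinθ·θ̇² = -14.518821 + 2.278251 − 0.029532 = -12.270102
step 2→3:
  ẍ = (ẋ'−ẋ)/dt = (1.211482442−0.926944393)/0.034166 = 8.328105
  θ̈ = (θ̇'−θ̇)/dt = (-1.334818172−-1.026299350)/0.034166 = -9.029995
  sinθ=0.024400, cosθ=0.999702
  F = (M+m)·ẍ + m·l·cosθ·θ̈ − m·l·sinθ·θ̇² = 13.256945 + -1.883213 − 0.005361 = 11.368370
step 3→4:
  ẍ = (ẋ'−ẋ)/dt = (1.003884971−1.211482442)/0.034166 = -6.076142
  θ̈ = (θ̇'−θ̇)/dt = (-1.106996314−-1.334818172)/0.034166 = 6.668087
  sinθ=-0.010662, cosθ=0.999943
  F = (M+m)·ẍ + m·l·cosθ·θ̈ − m·l·sinθ·θ̇² = -9.672197 + 1.390970 − -0.003963 = -8.277264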